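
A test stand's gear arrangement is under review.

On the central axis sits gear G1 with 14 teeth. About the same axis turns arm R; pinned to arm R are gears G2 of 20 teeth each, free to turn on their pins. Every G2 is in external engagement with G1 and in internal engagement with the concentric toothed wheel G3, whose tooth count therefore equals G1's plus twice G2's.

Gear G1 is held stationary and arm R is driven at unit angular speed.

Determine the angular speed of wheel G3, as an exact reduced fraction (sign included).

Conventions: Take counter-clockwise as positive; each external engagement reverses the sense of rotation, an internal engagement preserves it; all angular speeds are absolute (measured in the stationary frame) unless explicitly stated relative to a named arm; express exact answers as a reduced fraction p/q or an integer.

planetary set (14T centre, 20T on arm, 54T internal) — Willis relation
ring teeth: 14 + 2·20 = 54
14(ω_sun−ω_arm) = −54(ω_ring−ω_arm),  ω_sun = 0, ω_arm = 1
ω_ring = 1 − (14/54)(0−1) = 34/27
exact speed ratio = 34/27

34/27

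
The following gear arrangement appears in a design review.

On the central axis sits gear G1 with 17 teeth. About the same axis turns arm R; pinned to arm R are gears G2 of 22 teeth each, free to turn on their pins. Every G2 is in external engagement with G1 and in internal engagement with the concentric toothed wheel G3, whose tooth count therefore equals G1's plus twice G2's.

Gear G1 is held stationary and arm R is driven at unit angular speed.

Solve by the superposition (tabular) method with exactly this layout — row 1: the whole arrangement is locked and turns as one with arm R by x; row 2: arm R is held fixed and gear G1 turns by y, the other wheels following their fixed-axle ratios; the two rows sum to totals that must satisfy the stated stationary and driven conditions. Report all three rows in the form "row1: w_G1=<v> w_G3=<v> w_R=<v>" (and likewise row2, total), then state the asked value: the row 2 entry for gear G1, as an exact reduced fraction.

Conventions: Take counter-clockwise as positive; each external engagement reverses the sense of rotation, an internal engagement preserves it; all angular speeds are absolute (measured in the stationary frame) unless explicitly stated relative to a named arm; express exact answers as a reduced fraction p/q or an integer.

row1: w_G1=1 w_G3=1 w_R=1
row2: w_G1=-1 w_G3=17/61 w_R=0
total: w_G1=0 w_G3=78/61 w_R=1
asked value: -1

planetary set (17T centre, 22T on arm, 61T internal) — Willis relation
row 1 — lock + rotate with arm: ω_sun = ω_ring = ω_arm = x
row 2 (arm held, sun turns y): ω_ring = −(17/61)·y, ω_arm = 0
boundary: total ω_sun = x + y = 0 and total ω_arm = x = 1  ⇒  y = -1, x = 1
row 2 ring = −(17/61)·(-1) = 17/61
totals (row 1 + row 2): sun 1 + (-1) = 0, ring 1 + 17/61 = 78/61, arm 1 + 0 = 1
asked cell (row2, sun) = -1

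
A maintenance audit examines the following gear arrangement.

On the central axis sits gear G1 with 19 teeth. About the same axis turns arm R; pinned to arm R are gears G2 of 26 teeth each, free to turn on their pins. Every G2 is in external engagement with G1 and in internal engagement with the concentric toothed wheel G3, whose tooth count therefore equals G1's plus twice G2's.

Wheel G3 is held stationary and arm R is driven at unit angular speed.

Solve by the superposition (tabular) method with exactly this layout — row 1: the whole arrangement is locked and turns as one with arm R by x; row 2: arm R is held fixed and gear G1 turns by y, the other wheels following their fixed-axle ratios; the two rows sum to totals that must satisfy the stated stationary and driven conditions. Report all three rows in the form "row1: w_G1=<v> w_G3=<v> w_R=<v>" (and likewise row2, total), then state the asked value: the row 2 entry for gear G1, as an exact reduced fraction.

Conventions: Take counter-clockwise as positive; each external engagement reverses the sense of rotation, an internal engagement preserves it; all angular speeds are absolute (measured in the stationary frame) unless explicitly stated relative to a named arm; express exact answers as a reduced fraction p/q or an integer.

row1: w_G1=1 w_G3=1 w_R=1
row2: w_G1=71/19 w_G3=-1 w_R=0
total: w_G1=90/19 w_G3=0 w_R=1
asked value: 71/19

planetary set (19T centre, 26T on arm, 71T internal) — Willis relation
row 1 — lock + rotate with arm: ω_sun = ω_ring = ω_arm = x
superposition row 2 [arm held]: sun y, ring −(19/71)·y, arm 0
boundary: total ω_ring = x − (19/71)·y = 0 and total ω_arm = x = 1  ⇒  y = 71/19, x = 1
row 2 ring = −(19/71)·71/19 = -1
totals (row 1 + row 2): sun 1 + 71/19 = 90/19, ring 1 + (-1) = 0, arm 1 + 0 = 1
asked cell (row2, sun) = 71/19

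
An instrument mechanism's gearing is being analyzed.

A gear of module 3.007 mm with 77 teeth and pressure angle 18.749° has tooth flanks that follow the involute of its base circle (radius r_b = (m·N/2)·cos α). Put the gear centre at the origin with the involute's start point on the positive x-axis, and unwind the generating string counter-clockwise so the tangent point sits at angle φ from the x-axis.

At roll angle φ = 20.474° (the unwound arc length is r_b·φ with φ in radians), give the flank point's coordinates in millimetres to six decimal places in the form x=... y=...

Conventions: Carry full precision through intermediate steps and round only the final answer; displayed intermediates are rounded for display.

topology: single-mesh involute geometry — m = 3.007, N = 77
pitch radius r_p = m·N/2 = 3.007·77/2 = 115.769500
base radius r_b = r_p·cos α = 115.769500·cos 18.749° = 109.626277
roll angle φ = 20.474° = 0.35733871 rad
x = r_b·(cos φ + φ·sin φ) = 116.403567
y = r_b·(sin φ − φ·cos φ) = 1.646182

x=116.403567 y=1.646182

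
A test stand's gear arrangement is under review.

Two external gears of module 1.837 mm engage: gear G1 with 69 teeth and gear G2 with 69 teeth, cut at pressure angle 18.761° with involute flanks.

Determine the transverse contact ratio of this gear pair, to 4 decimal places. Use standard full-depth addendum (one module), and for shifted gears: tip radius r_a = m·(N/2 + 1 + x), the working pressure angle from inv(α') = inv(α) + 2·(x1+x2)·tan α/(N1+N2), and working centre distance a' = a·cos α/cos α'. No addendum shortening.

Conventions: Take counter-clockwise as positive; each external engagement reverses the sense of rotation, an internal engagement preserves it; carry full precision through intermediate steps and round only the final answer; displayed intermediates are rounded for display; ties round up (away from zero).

topology: single-mesh involute geometry — m = 1.837, 69T/69T pair
base radii: r_b1 = 60.009205, r_b2 = 60.009205
tip radii: r_a1 = 65.213500, r_a2 = 65.213500
no profile shift: α' = α, a' = a
action lengths: √(r_a1²−r_b1²) = 25.528335, √(r_a2²−r_b2²) = 25.528335
base pitch p_b = π·m·cos α = 5.464478
CR = (25.528335 + 25.528335 − 126.753000·sin 18.76100°)/5.464478 = 1.883110
contact ratio ≈ 1.8831

1.8831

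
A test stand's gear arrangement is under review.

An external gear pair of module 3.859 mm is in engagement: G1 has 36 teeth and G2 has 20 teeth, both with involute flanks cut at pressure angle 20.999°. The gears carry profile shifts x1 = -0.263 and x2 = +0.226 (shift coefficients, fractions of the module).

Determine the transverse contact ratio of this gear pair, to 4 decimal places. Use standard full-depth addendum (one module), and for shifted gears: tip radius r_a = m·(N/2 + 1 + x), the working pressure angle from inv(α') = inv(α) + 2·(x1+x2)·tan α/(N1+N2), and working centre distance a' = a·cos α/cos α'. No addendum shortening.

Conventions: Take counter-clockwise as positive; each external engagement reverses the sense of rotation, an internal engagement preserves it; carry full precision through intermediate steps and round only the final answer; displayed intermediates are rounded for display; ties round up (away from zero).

1.5656

topology: single-mesh involute geometry — m = 3.859, 36T/20T pair
base radii: r_b1 = 64.848798, r_b2 = 36.027110
tip radii: r_a1 = 72.306083, r_a2 = 43.321134
inv(α') = inv(20.999°) + 2·(-0.263+0.226)·tan α/(36+20) = 0.01683510  ⇒  α' = 20.79969°
a' = a·cos α / cos α' = 108.0520·cos 20.999°/cos 20.79969° = 107.908568
action lengths: √(r_a1²−r_b1²) = 31.981292, √(r_a2²−r_b2²) = 24.057597
base pitch p_b = π·m·cos α = 11.318250
CR = (31.981292 + 24.057597 − 107.908568·sin 20.79969°)/11.318250 = 1.565644
contact ratio ≈ 1.5656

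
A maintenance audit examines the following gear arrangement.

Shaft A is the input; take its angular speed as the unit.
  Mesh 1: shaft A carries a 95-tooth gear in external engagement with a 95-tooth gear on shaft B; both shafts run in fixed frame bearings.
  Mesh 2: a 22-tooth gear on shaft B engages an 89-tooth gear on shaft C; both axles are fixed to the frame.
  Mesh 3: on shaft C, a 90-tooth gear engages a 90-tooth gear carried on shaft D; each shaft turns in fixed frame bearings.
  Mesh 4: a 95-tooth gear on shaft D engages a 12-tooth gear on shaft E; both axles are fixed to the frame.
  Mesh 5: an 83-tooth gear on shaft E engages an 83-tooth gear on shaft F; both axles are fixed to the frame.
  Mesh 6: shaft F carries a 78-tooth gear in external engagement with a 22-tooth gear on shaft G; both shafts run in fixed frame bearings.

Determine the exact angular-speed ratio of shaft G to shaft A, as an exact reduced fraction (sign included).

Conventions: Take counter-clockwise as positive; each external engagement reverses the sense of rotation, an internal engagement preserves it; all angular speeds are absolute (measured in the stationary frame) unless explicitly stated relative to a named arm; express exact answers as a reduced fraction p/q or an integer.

1235/178

class = fixed-axis compound train [6 meshes; 6 ratios multiply, 6 sense flips]
mesh 1 [95T→95T]: running ratio 1, sense −
mesh 2 [22T→89T]: running ratio 22/89, sense +
mesh 3 [90T→90T]: running ratio 22/89, sense −
mesh 4 [95T→12T]: running ratio 1045/534, sense +
mesh 5 [83T→83T]: running ratio 1045/534, sense −
mesh 6 [78T→22T]: running ratio 1235/178, sense +
ω_out/ω_in = 1235/178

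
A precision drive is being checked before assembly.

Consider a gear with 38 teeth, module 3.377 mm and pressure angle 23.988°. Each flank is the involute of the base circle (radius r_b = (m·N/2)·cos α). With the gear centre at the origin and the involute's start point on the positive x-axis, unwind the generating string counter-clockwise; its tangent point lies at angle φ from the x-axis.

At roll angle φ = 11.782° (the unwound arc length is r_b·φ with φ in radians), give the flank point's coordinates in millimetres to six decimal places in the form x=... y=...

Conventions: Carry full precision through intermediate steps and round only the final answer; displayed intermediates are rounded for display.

x=59.847629 y=0.169194

recognized (one wheel, involute flank): single-mesh tooth geometry, m = 3.377, N = 38
pitch radius r_p = m·N/2 = 3.377·38/2 = 64.163000
base radius r_b = r_p·cos α = 64.163000·cos 23.988° = 58.621282
roll angle φ = 11.782° = 0.20563469 rad
x = r_b·(cos φ + φ·sin φ) = 59.847629
y = r_b·(sin φ − φ·cos φ) = 0.169194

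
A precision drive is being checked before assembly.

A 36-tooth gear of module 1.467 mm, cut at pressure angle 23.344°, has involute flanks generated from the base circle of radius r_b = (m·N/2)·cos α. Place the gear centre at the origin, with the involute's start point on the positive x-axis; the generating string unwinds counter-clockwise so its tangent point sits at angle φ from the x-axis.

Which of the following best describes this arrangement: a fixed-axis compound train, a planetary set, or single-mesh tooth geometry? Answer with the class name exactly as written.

single-mesh tooth geometry

class = single-mesh tooth geometry [base-circle involute, m = 1.467, 36T]
classification: single-mesh tooth geometry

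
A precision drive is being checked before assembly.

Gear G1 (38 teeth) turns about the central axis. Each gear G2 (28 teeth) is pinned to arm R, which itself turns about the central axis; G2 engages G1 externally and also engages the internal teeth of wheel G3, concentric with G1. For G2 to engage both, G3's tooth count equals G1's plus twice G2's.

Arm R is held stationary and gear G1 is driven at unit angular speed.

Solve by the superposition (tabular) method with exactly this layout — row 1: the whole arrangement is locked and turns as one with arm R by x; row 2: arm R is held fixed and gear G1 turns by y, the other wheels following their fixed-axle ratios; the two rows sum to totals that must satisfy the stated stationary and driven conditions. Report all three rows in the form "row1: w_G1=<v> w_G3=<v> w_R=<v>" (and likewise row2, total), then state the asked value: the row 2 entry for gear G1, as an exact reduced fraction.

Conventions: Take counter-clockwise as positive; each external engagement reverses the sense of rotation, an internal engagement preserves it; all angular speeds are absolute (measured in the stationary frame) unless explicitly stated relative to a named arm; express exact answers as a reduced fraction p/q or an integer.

row1: w_G1=0 w_G3=0 w_R=0
row2: w_G1=1 w_G3=-19/47 w_R=0
total: w_G1=1 w_G3=-19/47 w_R=0
asked value: 1

class = planetary set [G3 = 38+2·28 = 94; Willis about the carrier]
row 1 (train locked, turned with arm): all members turn x
row 2 (arm held, sun turns y): ω_ring = −(38/94)·y, ω_arm = 0
boundary: total ω_arm = x = 0 and total ω_sun = x + y = 1  ⇒  y = 1, x = 0
row 2 ring = −(38/94)·1 = -19/47
totals (row 1 + row 2): sun 0 + 1 = 1, ring 0 + (-19/47) = -19/47, arm 0 + 0 = 0
asked cell (row2, sun) = 1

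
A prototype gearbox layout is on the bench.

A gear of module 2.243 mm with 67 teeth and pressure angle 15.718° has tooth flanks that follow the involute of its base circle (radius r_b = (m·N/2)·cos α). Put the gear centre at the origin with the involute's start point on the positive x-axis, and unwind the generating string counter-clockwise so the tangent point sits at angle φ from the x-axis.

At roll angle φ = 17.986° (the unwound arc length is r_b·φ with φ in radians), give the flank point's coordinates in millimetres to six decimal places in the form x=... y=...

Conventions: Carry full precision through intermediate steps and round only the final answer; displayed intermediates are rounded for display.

x=75.807259 y=0.738502

class = single-mesh tooth geometry [base-circle involute, m = 2.243, 67T]
pitch radius r_p = m·N/2 = 2.243·67/2 = 75.140500
base radius r_b = r_p·cos α = 75.140500·cos 15.718° = 72.330748
roll angle φ = 17.986° = 0.31391492 rad
x = r_b·(cos φ + φ·sin φ) = 75.807259
y = r_b·(sin φ − φ·cos φ) = 0.738502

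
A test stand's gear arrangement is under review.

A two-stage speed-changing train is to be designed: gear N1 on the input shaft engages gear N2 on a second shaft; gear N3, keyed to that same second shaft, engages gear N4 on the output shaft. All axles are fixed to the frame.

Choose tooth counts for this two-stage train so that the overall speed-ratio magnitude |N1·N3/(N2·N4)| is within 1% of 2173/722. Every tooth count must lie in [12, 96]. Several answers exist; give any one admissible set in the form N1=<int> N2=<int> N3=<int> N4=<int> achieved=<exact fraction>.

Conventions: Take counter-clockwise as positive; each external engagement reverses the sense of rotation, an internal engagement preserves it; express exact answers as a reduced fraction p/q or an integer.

topology: fixed-axis compound train — 2 stages, target 2173/722
target = 2173/722 in lowest terms: an exact hit needs N1·N3 = k·2173 and N2·N4 = k·722 for one integer k, every count in [12, 96]; additionally prefer no 1:1 stage (N1 ≠ N2, N3 ≠ N4)
k = 1: N1·N3 = 2173 = 41·53, N2·N4 = 722 = 19·38
achieved = 41·53/(19·38) = 2173/722; |achieved − target| = 0 ≤ 2173/72200 ✓

N1=41 N2=19 N3=53 N4=38 achieved=2173/722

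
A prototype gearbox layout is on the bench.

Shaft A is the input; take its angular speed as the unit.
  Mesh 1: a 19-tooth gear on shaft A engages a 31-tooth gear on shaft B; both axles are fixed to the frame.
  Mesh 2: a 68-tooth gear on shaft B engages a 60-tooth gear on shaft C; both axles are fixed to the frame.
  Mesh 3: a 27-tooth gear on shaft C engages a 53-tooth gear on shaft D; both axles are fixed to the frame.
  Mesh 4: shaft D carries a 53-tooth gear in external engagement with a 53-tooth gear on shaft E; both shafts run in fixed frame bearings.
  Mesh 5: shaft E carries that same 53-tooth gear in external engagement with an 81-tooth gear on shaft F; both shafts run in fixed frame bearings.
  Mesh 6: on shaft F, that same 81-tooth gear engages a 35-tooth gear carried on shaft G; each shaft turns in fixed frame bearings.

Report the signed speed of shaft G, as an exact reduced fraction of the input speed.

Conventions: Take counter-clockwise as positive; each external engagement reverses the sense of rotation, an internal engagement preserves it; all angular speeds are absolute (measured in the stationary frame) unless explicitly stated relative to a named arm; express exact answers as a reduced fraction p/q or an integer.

6-mesh fixed-axis compound train (all bearings frame-fixed)
mesh 1 [19T→31T]: |ω|/ω_in = 1×19/31 = 19/31, sense flips to −
mesh 2 [68T→60T]: |ω|/ω_in = (19/31)×68/60 = 323/465, sense flips to +
mesh 3 [27T→53T]: |ω|/ω_in = (323/465)×27/53 = 2907/8215, sense flips to −
mesh 4 [53T→53T]: |ω|/ω_in = (2907/8215)×53/53 = 2907/8215, sense flips to +
mesh 5 [53T→81T]: |ω|/ω_in = (2907/8215)×53/81 = 323/1395, sense flips to −
mesh 6 [81T→35T]: |ω|/ω_in = (323/1395)×81/35 = 2907/5425, sense flips to +
signed output speed (× input speed) = 2907/5425

2907/5425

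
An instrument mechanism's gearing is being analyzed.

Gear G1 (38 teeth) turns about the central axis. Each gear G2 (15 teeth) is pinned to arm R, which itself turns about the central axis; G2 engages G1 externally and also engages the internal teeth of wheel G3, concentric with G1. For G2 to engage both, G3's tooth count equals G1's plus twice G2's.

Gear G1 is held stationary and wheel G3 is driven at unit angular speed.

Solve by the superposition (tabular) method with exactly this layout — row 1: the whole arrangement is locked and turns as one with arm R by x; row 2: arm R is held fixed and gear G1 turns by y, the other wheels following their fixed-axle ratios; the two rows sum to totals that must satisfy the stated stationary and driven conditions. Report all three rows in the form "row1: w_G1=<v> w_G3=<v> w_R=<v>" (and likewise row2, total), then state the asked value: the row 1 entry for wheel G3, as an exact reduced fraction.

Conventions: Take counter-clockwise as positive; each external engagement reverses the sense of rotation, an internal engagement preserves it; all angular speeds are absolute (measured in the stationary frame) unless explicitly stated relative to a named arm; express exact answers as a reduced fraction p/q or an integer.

row1: w_G1=34/53 w_G3=34/53 w_R=34/53
row2: w_G1=-34/53 w_G3=19/53 w_R=0
total: w_G1=0 w_G3=1 w_R=34/53
asked value: 34/53

recognized (axles ride arm R): planetary set, 38/15/68 teeth
row 1: whole set turns with the arm by x
row 2 (arm held, sun turns y): ω_ring = −(38/68)·y, ω_arm = 0
boundary: total ω_sun = x + y = 0 and total ω_ring = x − (38/68)·y = 1  ⇒  y = -34/53, x = 34/53
row 2 ring = −(38/68)·(-34/53) = 19/53
totals (row 1 + row 2): sun 34/53 + (-34/53) = 0, ring 34/53 + 19/53 = 1, arm 34/53 + 0 = 34/53
asked cell (row1, ring) = 34/53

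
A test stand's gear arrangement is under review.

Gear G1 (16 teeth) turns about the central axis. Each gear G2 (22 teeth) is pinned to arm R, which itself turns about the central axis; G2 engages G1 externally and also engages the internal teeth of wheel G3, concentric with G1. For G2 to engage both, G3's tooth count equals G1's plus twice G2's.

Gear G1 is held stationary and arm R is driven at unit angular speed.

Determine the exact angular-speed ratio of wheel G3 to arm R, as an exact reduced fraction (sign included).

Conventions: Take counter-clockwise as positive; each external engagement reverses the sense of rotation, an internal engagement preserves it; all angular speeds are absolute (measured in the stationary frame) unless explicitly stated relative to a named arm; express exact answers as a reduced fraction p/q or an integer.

topology: planetary set — G1 16T / G2 22T / G3 60T, arm = carrier (Willis)
ring teeth: 16 + 2·22 = 60
16(ω_sun−ω_arm) = −60(ω_ring−ω_arm),  ω_sun = 0, ω_arm = 1
ω_ring = 1 − (16/60)(0−1) = 19/15
ω_out/ω_in = 19/15

19/15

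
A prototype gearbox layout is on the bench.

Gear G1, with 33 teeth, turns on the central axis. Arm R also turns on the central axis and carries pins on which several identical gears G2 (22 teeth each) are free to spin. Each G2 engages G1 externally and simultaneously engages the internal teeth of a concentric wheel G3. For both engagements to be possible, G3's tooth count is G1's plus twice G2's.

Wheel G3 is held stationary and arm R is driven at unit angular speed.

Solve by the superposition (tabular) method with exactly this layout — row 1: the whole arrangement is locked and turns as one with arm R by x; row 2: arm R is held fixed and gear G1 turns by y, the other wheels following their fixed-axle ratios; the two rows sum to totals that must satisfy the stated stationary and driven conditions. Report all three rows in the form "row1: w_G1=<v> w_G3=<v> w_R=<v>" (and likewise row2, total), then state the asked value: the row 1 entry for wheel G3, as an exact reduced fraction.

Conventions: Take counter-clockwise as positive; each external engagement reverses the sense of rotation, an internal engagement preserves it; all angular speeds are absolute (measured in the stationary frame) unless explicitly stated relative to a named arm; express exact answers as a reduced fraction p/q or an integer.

row1: w_G1=1 w_G3=1 w_R=1
row2: w_G1=7/3 w_G3=-1 w_R=0
total: w_G1=10/3 w_G3=0 w_R=1
asked value: 1

topology: planetary set — G1 33T / G2 22T / G3 77T, arm = carrier (Willis)
row 1 — lock + rotate with arm: ω_sun = ω_ring = ω_arm = x
row 2 — arm fixed, fixed-axis ratios: sun y, ring −(33/77)·y, arm 0
boundary: total ω_ring = x − (33/77)·y = 0 and total ω_arm = x = 1  ⇒  y = 7/3, x = 1
row 2 ring = −(33/77)·7/3 = -1
totals (row 1 + row 2): sun 1 + 7/3 = 10/3, ring 1 + (-1) = 0, arm 1 + 0 = 1
asked cell (row1, ring) = 1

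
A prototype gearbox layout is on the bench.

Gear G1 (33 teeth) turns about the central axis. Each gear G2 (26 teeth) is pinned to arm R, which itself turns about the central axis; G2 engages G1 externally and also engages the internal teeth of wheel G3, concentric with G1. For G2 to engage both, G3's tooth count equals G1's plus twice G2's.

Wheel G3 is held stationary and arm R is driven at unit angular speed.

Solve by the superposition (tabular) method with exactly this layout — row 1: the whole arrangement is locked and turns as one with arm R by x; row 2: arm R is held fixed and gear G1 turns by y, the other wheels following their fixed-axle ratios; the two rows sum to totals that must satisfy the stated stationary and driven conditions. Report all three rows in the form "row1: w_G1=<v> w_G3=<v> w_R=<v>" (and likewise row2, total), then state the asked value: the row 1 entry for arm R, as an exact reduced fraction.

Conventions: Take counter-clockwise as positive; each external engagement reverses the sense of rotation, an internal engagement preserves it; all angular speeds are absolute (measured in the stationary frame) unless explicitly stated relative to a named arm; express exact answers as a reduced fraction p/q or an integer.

topology: planetary set — G1 33T / G2 26T / G3 85T, arm = carrier (Willis)
row 1 — lock + rotate with arm: ω_sun = ω_ring = ω_arm = x
superposition row 2 [arm held]: sun y, ring −(33/85)·y, arm 0
boundary: total ω_ring = x − (33/85)·y = 0 and total ω_arm = x = 1  ⇒  y = 85/33, x = 1
row 2 ring = −(33/85)·85/33 = -1
totals (row 1 + row 2): sun 1 + 85/33 = 118/33, ring 1 + (-1) = 0, arm 1 + 0 = 1
asked cell (row1, arm) = 1

row1: w_G1=1 w_G3=1 w_R=1
row2: w_G1=85/33 w_G3=-1 w_R=0
total: w_G1=118/33 w_G3=0 w_R=1
asked value: 1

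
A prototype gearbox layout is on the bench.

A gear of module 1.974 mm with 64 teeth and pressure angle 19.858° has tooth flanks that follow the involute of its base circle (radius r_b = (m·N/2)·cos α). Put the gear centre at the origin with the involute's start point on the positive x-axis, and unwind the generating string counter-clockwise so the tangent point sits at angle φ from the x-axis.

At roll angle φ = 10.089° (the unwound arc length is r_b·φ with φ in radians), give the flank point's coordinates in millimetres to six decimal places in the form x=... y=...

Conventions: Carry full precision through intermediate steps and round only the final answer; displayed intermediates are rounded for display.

recognized (one wheel, involute flank): single-mesh tooth geometry, m = 1.974, N = 64
pitch radius r_p = m·N/2 = 1.974·64/2 = 63.168000
base radius r_b = r_p·cos α = 63.168000·cos 19.858° = 59.411866
roll angle φ = 10.089° = 0.17608627 rad
x = r_b·(cos φ + φ·sin φ) = 60.325811
y = r_b·(sin φ − φ·cos φ) = 0.107791

x=60.325811 y=0.107791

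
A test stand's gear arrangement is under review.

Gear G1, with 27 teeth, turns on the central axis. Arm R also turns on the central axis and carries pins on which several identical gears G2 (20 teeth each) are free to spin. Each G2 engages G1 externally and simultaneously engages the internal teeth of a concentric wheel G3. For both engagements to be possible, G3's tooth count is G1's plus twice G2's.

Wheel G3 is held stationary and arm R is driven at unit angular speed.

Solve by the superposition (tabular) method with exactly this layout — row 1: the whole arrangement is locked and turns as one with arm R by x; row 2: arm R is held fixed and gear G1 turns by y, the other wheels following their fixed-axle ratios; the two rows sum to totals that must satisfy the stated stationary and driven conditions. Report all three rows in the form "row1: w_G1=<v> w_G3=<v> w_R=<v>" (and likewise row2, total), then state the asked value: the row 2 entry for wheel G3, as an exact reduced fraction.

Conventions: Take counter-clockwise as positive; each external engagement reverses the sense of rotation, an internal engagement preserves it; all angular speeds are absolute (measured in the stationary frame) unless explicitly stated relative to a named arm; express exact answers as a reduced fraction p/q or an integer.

row1: w_G1=1 w_G3=1 w_R=1
row2: w_G1=67/27 w_G3=-1 w_R=0
total: w_G1=94/27 w_G3=0 w_R=1
asked value: -1

recognized (axles ride arm R): planetary set, 27/20/67 teeth
row 1: whole set turns with the arm by x
row 2: sun turns y, ring = −(27/67)·y, arm 0
boundary: total ω_ring = x − (27/67)·y = 0 and total ω_arm = x = 1  ⇒  y = 67/27, x = 1
row 2 ring = −(27/67)·67/27 = -1
totals (row 1 + row 2): sun 1 + 67/27 = 94/27, ring 1 + (-1) = 0, arm 1 + 0 = 1
asked cell (row2, ring) = -1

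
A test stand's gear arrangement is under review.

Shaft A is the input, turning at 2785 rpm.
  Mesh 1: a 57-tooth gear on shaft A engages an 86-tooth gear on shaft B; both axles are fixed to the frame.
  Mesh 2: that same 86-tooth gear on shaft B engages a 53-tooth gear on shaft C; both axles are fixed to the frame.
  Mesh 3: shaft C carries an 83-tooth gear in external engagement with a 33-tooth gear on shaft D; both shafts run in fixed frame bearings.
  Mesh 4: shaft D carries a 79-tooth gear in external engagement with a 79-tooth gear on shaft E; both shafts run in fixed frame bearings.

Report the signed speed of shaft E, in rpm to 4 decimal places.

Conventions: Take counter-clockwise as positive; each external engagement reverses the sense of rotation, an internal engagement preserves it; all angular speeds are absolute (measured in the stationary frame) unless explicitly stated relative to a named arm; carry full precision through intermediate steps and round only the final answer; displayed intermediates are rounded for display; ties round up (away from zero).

+7533.3533 rpm

topology: fixed-axis compound train — 4 meshes, A→E
mesh 1 [57T→86T]: ω = 2785.0000×57/86 = 1845.8721 rpm, sense flips to −
mesh 2 [86T→53T]: ω = 1845.8721×86/53 = 2995.1887 rpm, sense flips to +
mesh 3 [83T→33T]: ω = 2995.1887×83/33 = 7533.3533 rpm, sense flips to −
mesh 4 [79T→79T]: ω = 7533.3533×79/79 = 7533.3533 rpm, sense flips to +
signed output speed = +7533.3533 rpm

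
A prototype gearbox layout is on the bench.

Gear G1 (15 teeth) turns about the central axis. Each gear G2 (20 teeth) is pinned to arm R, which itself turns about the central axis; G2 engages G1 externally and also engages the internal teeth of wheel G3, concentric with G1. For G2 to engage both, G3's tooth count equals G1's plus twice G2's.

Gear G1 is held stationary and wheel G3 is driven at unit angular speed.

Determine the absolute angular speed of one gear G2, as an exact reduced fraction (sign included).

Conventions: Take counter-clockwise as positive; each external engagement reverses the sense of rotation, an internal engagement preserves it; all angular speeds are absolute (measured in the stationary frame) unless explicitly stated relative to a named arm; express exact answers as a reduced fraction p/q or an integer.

11/8

planetary set (15T centre, 20T on arm, 55T internal) — Willis relation
ring teeth: 15 + 2·20 = 55
15(ω_sun−ω_arm) = −55(ω_ring−ω_arm),  ω_sun = 0, ω_ring = 1
15(0−ω_arm) = −55(1−ω_arm)  ⇒  70·ω_arm = 55  ⇒  ω_arm = 11/14
sun–planet mesh: 15·(0−11/14) = −20·(ω_p−ω_arm)  ⇒  ω_p−ω_arm = 33/56
ω_p = 11/14 + 33/56 = 11/8
exact speed ratio = 11/8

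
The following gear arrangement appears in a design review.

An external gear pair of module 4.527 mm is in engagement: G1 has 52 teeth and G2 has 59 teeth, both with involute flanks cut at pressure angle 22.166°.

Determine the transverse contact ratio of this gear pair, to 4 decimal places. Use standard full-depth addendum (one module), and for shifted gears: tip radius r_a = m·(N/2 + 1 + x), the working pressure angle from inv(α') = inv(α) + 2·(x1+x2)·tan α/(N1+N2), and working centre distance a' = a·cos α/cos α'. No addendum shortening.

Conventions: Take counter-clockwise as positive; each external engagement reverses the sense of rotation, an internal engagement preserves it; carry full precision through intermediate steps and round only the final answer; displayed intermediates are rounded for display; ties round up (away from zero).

1.6623

recognized (one external pair, fixed centres): single-mesh tooth geometry, m = 4.527, N1 = 52, N2 = 59
base radii: r_b1 = 109.003191, r_b2 = 123.676697
tip radii: r_a1 = 122.229000, r_a2 = 138.073500
no profile shift: α' = α, a' = a
action lengths: √(r_a1²−r_b1²) = 55.301291, √(r_a2²−r_b2²) = 61.387017
base pitch p_b = π·m·cos α = 13.170909
CR = (55.301291 + 61.387017 − 251.248500·sin 22.16600°)/13.170909 = 1.662333
contact ratio ≈ 1.6623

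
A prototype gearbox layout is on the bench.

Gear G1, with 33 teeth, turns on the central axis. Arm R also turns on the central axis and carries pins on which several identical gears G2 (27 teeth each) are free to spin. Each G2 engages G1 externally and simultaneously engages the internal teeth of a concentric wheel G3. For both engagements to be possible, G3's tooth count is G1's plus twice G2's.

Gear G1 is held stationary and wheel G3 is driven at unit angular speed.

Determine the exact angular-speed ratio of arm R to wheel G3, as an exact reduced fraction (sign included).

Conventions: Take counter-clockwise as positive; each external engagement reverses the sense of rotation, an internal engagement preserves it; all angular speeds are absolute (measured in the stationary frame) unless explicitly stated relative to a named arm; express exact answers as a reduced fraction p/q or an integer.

topology: planetary set — G1 33T / G2 27T / G3 87T, arm = carrier (Willis)
ring teeth: 33 + 2·27 = 87
33(ω_sun−ω_arm) = −87(ω_ring−ω_arm),  ω_sun = 0, ω_ring = 1
33(0−ω_arm) = −87(1−ω_arm)  ⇒  120·ω_arm = 87  ⇒  ω_arm = 29/40
ω_out/ω_in = 29/40

29/40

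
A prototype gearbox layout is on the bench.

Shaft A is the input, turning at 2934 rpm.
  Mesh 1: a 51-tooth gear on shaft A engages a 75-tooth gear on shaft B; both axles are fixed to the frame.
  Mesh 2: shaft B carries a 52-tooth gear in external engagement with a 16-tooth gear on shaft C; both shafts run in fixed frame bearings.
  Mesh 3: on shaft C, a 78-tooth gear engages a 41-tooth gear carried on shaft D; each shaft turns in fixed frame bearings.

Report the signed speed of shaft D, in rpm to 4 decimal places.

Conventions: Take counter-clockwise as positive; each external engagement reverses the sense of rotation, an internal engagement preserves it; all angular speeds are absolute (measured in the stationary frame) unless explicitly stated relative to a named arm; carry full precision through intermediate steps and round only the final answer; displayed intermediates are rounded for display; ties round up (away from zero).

-12335.6810 rpm

recognized (4 fixed axles, 3 meshes): fixed-axis compound train
mesh 1 [51T→75T]: ω = 2934.0000×51/75 = 1995.1200 rpm, sense flips to −
mesh 2 [52T→16T]: ω = 1995.1200×52/16 = 6484.1400 rpm, sense flips to +
mesh 3 [78T→41T]: ω = 6484.1400×78/41 = 12335.6810 rpm, sense flips to −
signed output speed = -12335.6810 rpm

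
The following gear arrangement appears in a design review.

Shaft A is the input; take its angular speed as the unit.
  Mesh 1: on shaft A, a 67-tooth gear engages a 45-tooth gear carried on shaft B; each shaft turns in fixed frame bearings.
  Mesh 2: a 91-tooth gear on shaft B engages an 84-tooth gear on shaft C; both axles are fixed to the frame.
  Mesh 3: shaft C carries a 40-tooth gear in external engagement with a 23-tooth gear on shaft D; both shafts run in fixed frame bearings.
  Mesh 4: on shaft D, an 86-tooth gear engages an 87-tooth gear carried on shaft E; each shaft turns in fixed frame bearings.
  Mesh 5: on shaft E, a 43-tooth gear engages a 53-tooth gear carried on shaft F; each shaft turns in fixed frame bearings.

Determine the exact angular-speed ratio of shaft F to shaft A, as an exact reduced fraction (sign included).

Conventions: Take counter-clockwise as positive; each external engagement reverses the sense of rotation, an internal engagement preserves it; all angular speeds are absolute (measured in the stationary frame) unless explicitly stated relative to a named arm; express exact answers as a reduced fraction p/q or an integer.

class = fixed-axis compound train [5 meshes; 5 ratios multiply, 5 sense flips]
mesh 1 [67T→45T]: running ratio 67/45, sense −
mesh 2 [91T→84T]: running ratio 871/540, sense +
mesh 3 [40T→23T]: running ratio 1742/621, sense −
mesh 4 [86T→87T]: running ratio 149812/54027, sense +
mesh 5 [43T→53T]: running ratio 6441916/2863431, sense −
ω_out/ω_in = -6441916/2863431

-6441916/2863431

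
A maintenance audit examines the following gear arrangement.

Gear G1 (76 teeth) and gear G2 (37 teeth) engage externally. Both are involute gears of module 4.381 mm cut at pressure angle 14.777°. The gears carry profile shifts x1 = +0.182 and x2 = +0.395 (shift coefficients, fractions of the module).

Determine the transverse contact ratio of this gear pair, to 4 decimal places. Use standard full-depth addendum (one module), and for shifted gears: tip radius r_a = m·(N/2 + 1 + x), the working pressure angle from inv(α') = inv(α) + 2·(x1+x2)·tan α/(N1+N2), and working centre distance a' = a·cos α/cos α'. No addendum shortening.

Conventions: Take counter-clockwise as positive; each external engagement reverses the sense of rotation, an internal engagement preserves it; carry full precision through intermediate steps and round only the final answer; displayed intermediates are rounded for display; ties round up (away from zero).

1.9453

class = single-mesh tooth geometry [involute pair 76T × 37T, m = 4.381]
base radii: r_b1 = 160.971882, r_b2 = 78.367890
tip radii: r_a1 = 171.656342, r_a2 = 87.159995
inv(α') = inv(14.777°) + 2·(+0.182+0.395)·tan α/(76+37) = 0.00856853  ⇒  α' = 16.71535°
a' = a·cos α / cos α' = 247.5265·cos 14.777°/cos 16.71535° = 249.899146
action lengths: √(r_a1²−r_b1²) = 59.615039, √(r_a2²−r_b2²) = 38.148900
base pitch p_b = π·m·cos α = 13.308107
CR = (59.615039 + 38.148900 − 249.899146·sin 16.71535°)/13.308107 = 1.945330
contact ratio ≈ 1.9453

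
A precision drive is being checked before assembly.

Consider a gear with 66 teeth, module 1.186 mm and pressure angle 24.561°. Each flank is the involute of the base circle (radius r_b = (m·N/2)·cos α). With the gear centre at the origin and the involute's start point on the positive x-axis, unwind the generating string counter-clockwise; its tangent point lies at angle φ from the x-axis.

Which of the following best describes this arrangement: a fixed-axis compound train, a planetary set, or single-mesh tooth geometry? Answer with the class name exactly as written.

single-mesh tooth geometry

recognized (one wheel, involute flank): single-mesh tooth geometry, m = 1.186, N = 66
classification: single-mesh tooth geometry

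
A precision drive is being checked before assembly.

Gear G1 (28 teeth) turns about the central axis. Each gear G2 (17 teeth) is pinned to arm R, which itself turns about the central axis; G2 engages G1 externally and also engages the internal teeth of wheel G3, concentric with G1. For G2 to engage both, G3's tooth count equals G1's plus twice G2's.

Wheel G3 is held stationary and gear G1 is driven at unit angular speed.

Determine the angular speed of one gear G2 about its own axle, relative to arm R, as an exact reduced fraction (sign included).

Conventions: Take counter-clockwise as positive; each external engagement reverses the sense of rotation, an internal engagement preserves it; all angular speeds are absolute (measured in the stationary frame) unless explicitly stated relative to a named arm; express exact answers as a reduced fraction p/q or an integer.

planetary set (28T centre, 17T on arm, 62T internal) — Willis relation
ring teeth: 28 + 2·17 = 62
28(ω_sun−ω_arm) = −62(ω_ring−ω_arm),  ω_ring = 0, ω_sun = 1
28(1−ω_arm) = −62(0−ω_arm)  ⇒  90·ω_arm = 28  ⇒  ω_arm = 14/45
sun–planet mesh: 28·(1−14/45) = −17·(ω_p−ω_arm)  ⇒  ω_p−ω_arm = -868/765
exact speed ratio = -868/765

-868/765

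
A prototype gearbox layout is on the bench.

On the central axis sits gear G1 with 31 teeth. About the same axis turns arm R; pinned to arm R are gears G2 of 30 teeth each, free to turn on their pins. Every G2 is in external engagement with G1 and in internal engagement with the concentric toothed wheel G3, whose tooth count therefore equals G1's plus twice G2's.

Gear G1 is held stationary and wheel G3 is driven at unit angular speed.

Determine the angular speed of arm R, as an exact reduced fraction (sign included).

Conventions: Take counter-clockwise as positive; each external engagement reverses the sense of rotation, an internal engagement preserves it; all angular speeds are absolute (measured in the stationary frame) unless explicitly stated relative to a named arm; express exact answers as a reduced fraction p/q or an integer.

91/122

recognized (axles ride arm R): planetary set, 31/30/91 teeth
ring teeth: 31 + 2·30 = 91
31(ω_sun−ω_arm) = −91(ω_ring−ω_arm),  ω_sun = 0, ω_ring = 1
31(0−ω_arm) = −91(1−ω_arm)  ⇒  122·ω_arm = 91  ⇒  ω_arm = 91/122
exact speed ratio = 91/122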